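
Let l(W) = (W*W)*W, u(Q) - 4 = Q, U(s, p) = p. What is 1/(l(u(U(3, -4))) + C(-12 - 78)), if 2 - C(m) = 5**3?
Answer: -1/123 ≈ -0.0081301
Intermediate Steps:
u(Q) = 4 + Q
l(W) = W**3 (l(W) = W**2*W = W**3)
C(m) = -123 (C(m) = 2 - 1*5**3 = 2 - 1*125 = 2 - 125 = -123)
1/(l(u(U(3, -4))) + C(-12 - 78)) = 1/((4 - 4)**3 - 123) = 1/(0**3 - 123) = 1/(0 - 123) = 1/(-123) = -1/123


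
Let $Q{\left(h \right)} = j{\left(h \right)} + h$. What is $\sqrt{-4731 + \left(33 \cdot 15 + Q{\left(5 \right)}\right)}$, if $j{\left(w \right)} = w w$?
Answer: $i \sqrt{4206} \approx 64.854 i$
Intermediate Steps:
$j{\left(w \right)} = w^{2}$
$Q{\left(h \right)} = h + h^{2}$ ($Q{\left(h \right)} = h^{2} + h = h + h^{2}$)
$\sqrt{-4731 + \left(33 \cdot 15 + Q{\left(5 \right)}\right)} = \sqrt{-4731 + \left(33 \cdot 15 + 5 \left(1 + 5\right)\right)} = \sqrt{-4731 + \left(495 + 5 \cdot 6\right)} = \sqrt{-4731 + \left(495 + 30\right)} = \sqrt{-4731 + 525} = \sqrt{-4206} = i \sqrt{4206}$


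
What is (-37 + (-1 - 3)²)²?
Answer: 441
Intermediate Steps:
(-37 + (-1 - 3)²)² = (-37 + (-4)²)² = (-37 + 16)² = (-21)² = 441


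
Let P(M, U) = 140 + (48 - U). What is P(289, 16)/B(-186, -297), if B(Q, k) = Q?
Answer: -86/93 ≈ -0.92473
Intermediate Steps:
P(M, U) = 188 - U
P(289, 16)/B(-186, -297) = (188 - 1*16)/(-186) = (188 - 16)*(-1/186) = 172*(-1/186) = -86/93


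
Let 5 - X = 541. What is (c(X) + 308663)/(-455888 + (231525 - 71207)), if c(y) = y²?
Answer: -595959/295570 ≈ -2.0163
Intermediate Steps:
X = -536 (X = 5 - 1*541 = 5 - 541 = -536)
(c(X) + 308663)/(-455888 + (231525 - 71207)) = ((-536)² + 308663)/(-455888 + (231525 - 71207)) = (287296 + 308663)/(-455888 + 160318) = 595959/(-295570) = 595959*(-1/295570) = -595959/295570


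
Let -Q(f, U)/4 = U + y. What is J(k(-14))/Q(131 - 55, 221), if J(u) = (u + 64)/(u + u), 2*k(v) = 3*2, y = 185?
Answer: -67/9744 ≈ -0.0068760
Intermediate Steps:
Q(f, U) = -740 - 4*U (Q(f, U) = -4*(U + 185) = -4*(185 + U) = -740 - 4*U)
k(v) = 3 (k(v) = (3*2)/2 = (1/2)*6 = 3)
J(u) = (64 + u)/(2*u) (J(u) = (64 + u)/((2*u)) = (64 + u)*(1/(2*u)) = (64 + u)/(2*u))
J(k(-14))/Q(131 - 55, 221) = ((1/2)*(64 + 3)/3)/(-740 - 4*221) = ((1/2)*(1/3)*67)/(-740 - 884) = (67/6)/(-1624) = (67/6)*(-1/1624) = -67/9744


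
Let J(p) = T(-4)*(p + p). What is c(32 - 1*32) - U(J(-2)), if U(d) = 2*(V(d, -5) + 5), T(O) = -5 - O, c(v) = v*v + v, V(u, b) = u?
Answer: -18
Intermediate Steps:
c(v) = v + v² (c(v) = v² + v = v + v²)
J(p) = -2*p (J(p) = (-5 - 1*(-4))*(p + p) = (-5 + 4)*(2*p) = -2*p)
U(d) = 10 + 2*d (U(d) = 2*(d + 5) = 2*(5 + d) = 10 + 2*d)
c(32 - 1*32) - U(J(-2)) = (32 - 1*32)*(1 + (32 - 1*32)) - (10 + 2*(-2*(-2))) = (32 - 32)*(1 + (32 - 32)) - (10 + 2*4) = 0*(1 + 0) - (10 + 8) = 0*1 - 1*18 = 0 - 18 = -18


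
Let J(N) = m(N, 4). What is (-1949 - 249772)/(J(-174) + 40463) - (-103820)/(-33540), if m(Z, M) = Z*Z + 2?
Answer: -789352648/118632657 ≈ -6.6538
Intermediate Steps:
m(Z, M) = 2 + Z² (m(Z, M) = Z² + 2 = 2 + Z²)
J(N) = 2 + N²
(-1949 - 249772)/(J(-174) + 40463) - (-103820)/(-33540) = (-1949 - 249772)/((2 + (-174)²) + 40463) - (-103820)/(-33540) = -251721/((2 + 30276) + 40463) - (-103820)*(-1)/33540 = -251721/(30278 + 40463) - 1*5191/1677 = -251721/70741 - 5191/1677 = -789352648/118632657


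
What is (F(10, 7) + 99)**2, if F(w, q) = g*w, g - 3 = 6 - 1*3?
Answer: 25281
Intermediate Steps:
g = 6 (g = 3 + (6 - 1*3) = 3 + (6 - 3) = 3 + 3 = 6)
F(w, q) = 6*w
(F(10, 7) + 99)**2 = (6*10 + 99)**2 = (60 + 99)**2 = 159**2 = 25281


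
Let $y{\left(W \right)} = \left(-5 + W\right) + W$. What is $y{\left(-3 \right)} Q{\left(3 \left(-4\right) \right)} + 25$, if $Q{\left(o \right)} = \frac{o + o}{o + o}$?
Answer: $14$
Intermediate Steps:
$y{\left(W \right)} = -5 + 2 W$
$Q{\left(o \right)} = 1$ ($Q{\left(o \right)} = \frac{2 o}{2 o} = 2 o \frac{1}{2 o} = 1$)
$y{\left(-3 \right)} Q{\left(3 \left(-4\right) \right)} + 25 = \left(-5 + 2 \left(-3\right)\right) 1 + 25 = \left(-5 - 6\right) 1 + 25 = \left(-11\right) 1 + 25 = -11 + 25 = 14$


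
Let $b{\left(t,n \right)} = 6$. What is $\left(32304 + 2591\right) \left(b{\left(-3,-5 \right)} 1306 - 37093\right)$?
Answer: $-1020923015$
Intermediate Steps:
$\left(32304 + 2591\right) \left(b{\left(-3,-5 \right)} 1306 - 37093\right) = \left(32304 + 2591\right) \left(6 \cdot 1306 - 37093\right) = 34895 \left(7836 - 37093\right) = 34895 \left(-29257\right) = -1020923015$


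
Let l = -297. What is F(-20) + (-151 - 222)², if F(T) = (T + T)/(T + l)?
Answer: 44103933/317 ≈ 1.3913e+5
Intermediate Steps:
F(T) = 2*T/(-297 + T) (F(T) = (T + T)/(T - 297) = (2*T)/(-297 + T) = 2*T/(-297 + T))
F(-20) + (-151 - 222)² = 2*(-20)/(-297 - 20) + (-151 - 222)² = 2*(-20)/(-317) + (-373)² = 2*(-20)*(-1/317) + 139129 = 40/317 + 139129 = 44103933/317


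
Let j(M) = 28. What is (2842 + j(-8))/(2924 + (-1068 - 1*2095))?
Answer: -2870/239 ≈ -12.008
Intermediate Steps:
(2842 + j(-8))/(2924 + (-1068 - 1*2095)) = (2842 + 28)/(2924 + (-1068 - 1*2095)) = 2870/(2924 + (-1068 - 2095)) = 2870/(2924 - 3163) = 2870/(-239) = 2870*(-1/239) = -2870/239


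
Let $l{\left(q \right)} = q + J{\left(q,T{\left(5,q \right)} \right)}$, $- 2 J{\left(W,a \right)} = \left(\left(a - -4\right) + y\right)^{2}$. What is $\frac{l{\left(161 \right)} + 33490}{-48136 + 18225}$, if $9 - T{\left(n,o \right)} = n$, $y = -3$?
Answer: $- \frac{9611}{8546} \approx -1.1246$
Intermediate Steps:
$T{\left(n,o \right)} = 9 - n$
$J{\left(W,a \right)} = - \frac{\left(1 + a\right)^{2}}{2}$ ($J{\left(W,a \right)} = - \frac{\left(\left(a - -4\right) - 3\right)^{2}}{2} = - \frac{\left(\left(a + 4\right) - 3\right)^{2}}{2} = - \frac{\left(\left(4 + a\right) - 3\right)^{2}}{2} = - \frac{\left(1 + a\right)^{2}}{2}$)
$l{\left(q \right)} = - \frac{25}{2} + q$ ($l{\left(q \right)} = q - \frac{\left(1 + \left(9 - 5\right)\right)^{2}}{2} = q - \frac{\left(1 + 4\right)^{2}}{2} = q - \frac{5^{2}}{2} = q - \frac{25}{2} = - \frac{25}{2} + q$)
$\frac{l{\left(161 \right)} + 33490}{-48136 + 18225} = \frac{\left(- \frac{25}{2} + 161\right) + 33490}{-48136 + 18225} = \frac{\frac{297}{2} + 33490}{-29911} = \frac{67277}{2} \left(- \frac{1}{29911}\right) = - \frac{9611}{8546}$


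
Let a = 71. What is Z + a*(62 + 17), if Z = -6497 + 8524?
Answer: 7636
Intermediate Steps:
Z = 2027
Z + a*(62 + 17) = 2027 + 71*(62 + 17) = 2027 + 71*79 = 2027 + 5609 = 7636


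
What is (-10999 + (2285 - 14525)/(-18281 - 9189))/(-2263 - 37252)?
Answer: 4316147/15506815 ≈ 0.27834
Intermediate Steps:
(-10999 + (2285 - 14525)/(-18281 - 9189))/(-2263 - 37252) = (-10999 - 12240/(-27470))/(-39515) = (-10999 - 12240*(-1/27470))*(-1/39515) = (-10999 + 1224/2747)*(-1/39515) = -30213029/2747*(-1/39515) = 4316147/15506815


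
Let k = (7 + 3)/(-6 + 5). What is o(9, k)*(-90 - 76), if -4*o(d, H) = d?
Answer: 747/2 ≈ 373.50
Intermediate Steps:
k = -10 (k = 10/(-1) = 10*(-1) = -10)
o(d, H) = -d/4
o(9, k)*(-90 - 76) = (-¼*9)*(-90 - 76) = -9/4*(-166) = 747/2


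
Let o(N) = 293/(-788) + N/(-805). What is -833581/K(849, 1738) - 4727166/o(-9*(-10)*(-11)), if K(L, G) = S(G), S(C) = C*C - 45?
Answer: -1811532136853442143/328795221749 ≈ -5.5096e+6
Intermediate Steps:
S(C) = -45 + C² (S(C) = C² - 45 = -45 + C²)
o(N) = -293/788 - N/805 (o(N) = 293*(-1/788) + N*(-1/805) = -293/788 - N/805)
K(L, G) = -45 + G²
-833581/K(849, 1738) - 4727166/o(-9*(-10)*(-11)) = -833581/(-45 + 1738²) - 4727166/(-293/788 - (-9*(-10))*(-11)/805) = -833581/(-45 + 3020644) - 4727166/(-293/788 - 18*(-11)/161) = -833581/3020599 - 4727166/(-293/788 - 1/805*(-990)) = -833581*1/3020599 - 4727166/(-293/788 + 198/161) = -833581/3020599 - 4727166/108851/126868 = -833581/3020599 - 4727166*126868/108851 = -833581/3020599 - 599726096088/108851 = -1811532136853442143/328795221749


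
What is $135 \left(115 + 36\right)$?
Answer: $20385$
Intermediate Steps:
$135 \left(115 + 36\right) = 135 \cdot 151 = 20385$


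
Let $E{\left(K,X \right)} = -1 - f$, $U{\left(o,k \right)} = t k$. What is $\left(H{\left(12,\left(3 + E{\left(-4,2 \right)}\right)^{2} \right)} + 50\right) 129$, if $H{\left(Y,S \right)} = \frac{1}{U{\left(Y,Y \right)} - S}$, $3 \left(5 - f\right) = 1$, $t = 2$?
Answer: $\frac{981561}{152} \approx 6457.6$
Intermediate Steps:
$f = \frac{14}{3}$ ($f = 5 - \frac{1}{3} = \frac{14}{3} \approx 4.6667$)
$U{\left(o,k \right)} = 2 k$
$E{\left(K,X \right)} = - \frac{17}{3}$ ($E{\left(K,X \right)} = -1 - \frac{14}{3} = - \frac{17}{3}$)
$H{\left(Y,S \right)} = \frac{1}{- S + 2 Y}$ ($H{\left(Y,S \right)} = \frac{1}{2 Y - S} = \frac{1}{- S + 2 Y}$)
$\left(H{\left(12,\left(3 + E{\left(-4,2 \right)}\right)^{2} \right)} + 50\right) 129 = \left(- \frac{1}{\left(3 - \frac{17}{3}\right)^{2} - 24} + 50\right) 129 = \left(- \frac{1}{\left(- \frac{8}{3}\right)^{2} - 24} + 50\right) 129 = \left(- \frac{1}{\frac{64}{9} - 24} + 50\right) 129 = \left(- \frac{1}{- \frac{152}{9}} + 50\right) 129 = \left(\left(-1\right) \left(- \frac{9}{152}\right) + 50\right) 129 = \left(\frac{9}{152} + 50\right) 129 = \frac{7609}{152} \cdot 129 = \frac{981561}{152}$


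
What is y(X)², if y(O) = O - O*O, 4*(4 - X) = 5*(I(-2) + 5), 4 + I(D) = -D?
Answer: 9/256 ≈ 0.035156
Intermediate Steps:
I(D) = -4 - D
X = ¼ (X = 4 - 5*((-4 - 1*(-2)) + 5)/4 = 4 - 5*((-4 + 2) + 5)/4 = 4 - 5*(-2 + 5)/4 = 4 - 5*3/4 = 4 - ¼*15 = 4 - 15/4 = ¼ ≈ 0.25000)
y(O) = O - O²
y(X)² = ((1 - 1*¼)/4)² = ((1 - ¼)/4)² = ((¼)*(¾))² = (3/16)² = 9/256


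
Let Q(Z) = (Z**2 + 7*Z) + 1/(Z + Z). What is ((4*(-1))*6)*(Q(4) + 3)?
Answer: -1131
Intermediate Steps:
Q(Z) = Z**2 + 1/(2*Z) + 7*Z (Q(Z) = (Z**2 + 7*Z) + 1/(2*Z) = Z**2 + 1/(2*Z) + 7*Z)
((4*(-1))*6)*(Q(4) + 3) = ((4*(-1))*6)*((4**2 + (1/2)/4 + 7*4) + 3) = (-4*6)*((16 + (1/2)*(1/4) + 28) + 3) = -24*((16 + 1/8 + 28) + 3) = -24*(353/8 + 3) = -24*377/8 = -1131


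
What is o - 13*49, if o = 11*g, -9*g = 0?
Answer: -637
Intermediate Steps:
g = 0 (g = -⅑*0 = 0)
o = 0 (o = 11*0 = 0)
o - 13*49 = 0 - 13*49 = 0 - 637 = -637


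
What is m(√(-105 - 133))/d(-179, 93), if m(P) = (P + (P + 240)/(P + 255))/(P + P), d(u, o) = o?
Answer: (-√238 - 30464*I)/(22134*(√238 - 255*I)) ≈ 0.0053776 - 0.00032807*I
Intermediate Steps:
m(P) = (P + (240 + P)/(255 + P))/(2*P) (m(P) = (P + (240 + P)/(255 + P))/((2*P)) = (P + (240 + P)/(255 + P))*(1/(2*P)) = (P + (240 + P)/(255 + P))/(2*P))
m(√(-105 - 133))/d(-179, 93) = ((240 + (√(-105 - 133))² + 256*√(-105 - 133))/(2*(√(-105 - 133))*(255 + √(-105 - 133))))/93 = ((240 + (√(-238))² + 256*√(-238))/(2*(√(-238))*(255 + √(-238))))*(1/93) = ((240 + (I*√238)² + 256*(I*√238))/(2*((I*√238))*(255 + I*√238)))*(1/93) = ((-I*√238/238)*(240 - 238 + 256*I*√238)/(2*(255 + I*√238)))*(1/93) = ((-I*√238/238)*(2 + 256*I*√238)/(2*(255 + I*√238)))*(1/93) = -I*√238*(2 + 256*I*√238)/(476*(255 + I*√238))*(1/93) = -I*√238*(2 + 256*I*√238)/(44268*(255 + I*√238))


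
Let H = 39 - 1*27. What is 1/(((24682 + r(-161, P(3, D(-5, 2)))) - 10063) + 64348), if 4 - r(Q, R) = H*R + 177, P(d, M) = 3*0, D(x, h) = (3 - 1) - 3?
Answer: 1/78794 ≈ 1.2691e-5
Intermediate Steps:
D(x, h) = -1 (D(x, h) = 2 - 3 = -1)
P(d, M) = 0
H = 12 (H = 39 - 27 = 12)
r(Q, R) = -173 - 12*R (r(Q, R) = 4 - (12*R + 177) = 4 - (177 + 12*R) = 4 + (-177 - 12*R) = -173 - 12*R)
1/(((24682 + r(-161, P(3, D(-5, 2)))) - 10063) + 64348) = 1/(((24682 + (-173 - 12*0)) - 10063) + 64348) = 1/(((24682 + (-173 + 0)) - 10063) + 64348) = 1/(((24682 - 173) - 10063) + 64348) = 1/((24509 - 10063) + 64348) = 1/(14446 + 64348) = 1/78794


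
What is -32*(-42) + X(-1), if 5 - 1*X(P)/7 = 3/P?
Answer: 1400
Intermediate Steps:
X(P) = 35 - 21/P
-32*(-42) + X(-1) = -32*(-42) + (35 - 21/(-1)) = 1344 + (35 - 21*(-1)) = 1344 + (35 + 21) = 1344 + 56 = 1400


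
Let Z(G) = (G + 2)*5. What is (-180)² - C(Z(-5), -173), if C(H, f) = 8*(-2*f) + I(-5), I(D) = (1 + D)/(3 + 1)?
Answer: 29633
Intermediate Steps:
Z(G) = 10 + 5*G (Z(G) = (2 + G)*5 = 10 + 5*G)
I(D) = ¼ + D/4 (I(D) = (1 + D)/4 = (1 + D)*(¼) = ¼ + D/4)
C(H, f) = -1 - 16*f (C(H, f) = 8*(-2*f) + (¼ + (¼)*(-5)) = -16*f + (¼ - 5/4) = -16*f - 1 = -1 - 16*f)
(-180)² - C(Z(-5), -173) = (-180)² - (-1 - 16*(-173)) = 32400 - (-1 + 2768) = 32400 - 1*2767 = 32400 - 2767 = 29633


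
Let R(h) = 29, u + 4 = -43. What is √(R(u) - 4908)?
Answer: I*√4879 ≈ 69.85*I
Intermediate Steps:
u = -47 (u = -4 - 43 = -47)
√(R(u) - 4908) = √(29 - 4908) = √(-4879) = I*√4879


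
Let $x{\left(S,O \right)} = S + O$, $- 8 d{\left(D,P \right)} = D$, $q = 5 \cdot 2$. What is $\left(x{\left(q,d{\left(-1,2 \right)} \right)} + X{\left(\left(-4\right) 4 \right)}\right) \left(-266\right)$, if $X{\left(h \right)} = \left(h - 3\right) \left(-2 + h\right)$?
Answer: $- \frac{374661}{4} \approx -93665.0$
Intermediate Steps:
$q = 10$
$X{\left(h \right)} = \left(-3 + h\right) \left(-2 + h\right)$
$d{\left(D,P \right)} = - \frac{D}{8}$
$x{\left(S,O \right)} = O + S$
$\left(x{\left(q,d{\left(-1,2 \right)} \right)} + X{\left(\left(-4\right) 4 \right)}\right) \left(-266\right) = \left(\left(\left(- \frac{1}{8}\right) \left(-1\right) + 10\right) + \left(6 + \left(\left(-4\right) 4\right)^{2} - 5 \left(\left(-4\right) 4\right)\right)\right) \left(-266\right) = \left(\left(\frac{1}{8} + 10\right) + \left(6 + \left(-16\right)^{2} - -80\right)\right) \left(-266\right) = \left(\frac{81}{8} + \left(6 + 256 + 80\right)\right) \left(-266\right) = \left(\frac{81}{8} + 342\right) \left(-266\right) = \frac{2817}{8} \left(-266\right) = - \frac{374661}{4}$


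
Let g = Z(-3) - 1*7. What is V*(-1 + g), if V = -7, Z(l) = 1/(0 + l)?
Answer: 175/3 ≈ 58.333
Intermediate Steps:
Z(l) = 1/l
g = -22/3 (g = 1/(-3) - 1*7 = -⅓ - 7 = -22/3 ≈ -7.3333)
V*(-1 + g) = -7*(-1 - 22/3) = -7*(-25/3) = 175/3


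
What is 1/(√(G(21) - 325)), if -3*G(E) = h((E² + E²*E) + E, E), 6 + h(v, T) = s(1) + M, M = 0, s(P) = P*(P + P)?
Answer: -I*√2913/971 ≈ -0.055584*I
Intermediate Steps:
s(P) = 2*P² (s(P) = P*(2*P) = 2*P²)
h(v, T) = -4 (h(v, T) = -6 + (2*1² + 0) = -6 + (2*1 + 0) = -6 + (2 + 0) = -6 + 2 = -4)
G(E) = 4/3 (G(E) = -⅓*(-4) = 4/3)
1/(√(G(21) - 325)) = 1/(√(4/3 - 325)) = 1/(√(-971/3)) = 1/(I*√2913/3) = -I*√2913/971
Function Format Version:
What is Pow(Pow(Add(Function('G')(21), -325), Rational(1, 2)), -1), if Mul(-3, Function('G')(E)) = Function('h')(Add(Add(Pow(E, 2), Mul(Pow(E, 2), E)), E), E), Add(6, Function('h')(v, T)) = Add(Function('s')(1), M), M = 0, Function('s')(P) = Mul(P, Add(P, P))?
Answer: Mul(Rational(-1, 971), I, Pow(2913, Rational(1, 2))) ≈ Mul(-0.055584, I)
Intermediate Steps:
Function('s')(P) = Mul(2, Pow(P, 2)) (Function('s')(P) = Mul(P, Mul(2, P)) = Mul(2, Pow(P, 2)))
Function('h')(v, T) = -4 (Function('h')(v, T) = Add(-6, Add(Mul(2, Pow(1, 2)), 0)) = Add(-6, Add(Mul(2, 1), 0)) = Add(-6, Add(2, 0)) = Add(-6, 2) = -4)
Function('G')(E) = Rational(4, 3) (Function('G')(E) = Mul(Rational(-1, 3), -4) = Rational(4, 3))
Pow(Pow(Add(Function('G')(21), -325), Rational(1, 2)), -1) = Pow(Pow(Add(Rational(4, 3), -325), Rational(1, 2)), -1) = Pow(Pow(Rational(-971, 3), Rational(1, 2)), -1) = Pow(Mul(Rational(1, 3), I, Pow(2913, Rational(1, 2))), -1) = Mul(Rational(-1, 971), I, Pow(2913, Rational(1, 2)))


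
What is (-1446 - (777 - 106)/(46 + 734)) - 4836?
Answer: -4900631/780 ≈ -6282.9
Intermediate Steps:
(-1446 - (777 - 106)/(46 + 734)) - 4836 = (-1446 - 671/780) - 4836 = -1128551/780 - 4836 = -4900631/780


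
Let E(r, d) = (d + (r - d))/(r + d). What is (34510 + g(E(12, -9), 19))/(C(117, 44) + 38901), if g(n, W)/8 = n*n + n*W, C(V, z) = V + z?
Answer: 17623/19531 ≈ 0.90231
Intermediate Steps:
E(r, d) = r/(d + r)
g(n, W) = 8*n² + 8*W*n (g(n, W) = 8*(n*n + n*W) = 8*(n² + W*n) = 8*n² + 8*W*n)
(34510 + g(E(12, -9), 19))/(C(117, 44) + 38901) = (34510 + 8*(12/(-9 + 12))*(19 + 12/(-9 + 12)))/((117 + 44) + 38901) = (34510 + 8*(12/3)*(19 + 12/3))/(161 + 38901) = (34510 + 8*(12*(⅓))*(19 + 12*(⅓)))/39062 = (34510 + 8*4*(19 + 4))*(1/39062) = (34510 + 8*4*23)*(1/39062) = (34510 + 736)*(1/39062) = 35246*(1/39062) = 17623/19531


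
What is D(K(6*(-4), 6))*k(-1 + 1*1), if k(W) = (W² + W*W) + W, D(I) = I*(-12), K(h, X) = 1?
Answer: 0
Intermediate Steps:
D(I) = -12*I
k(W) = W + 2*W² (k(W) = (W² + W²) + W = 2*W² + W = W + 2*W²)
D(K(6*(-4), 6))*k(-1 + 1*1) = (-12*1)*((-1 + 1*1)*(1 + 2*(-1 + 1*1))) = -12*(-1 + 1)*(1 + 2*(-1 + 1)) = -0*(1 + 2*0) = -0*(1 + 0) = -0 = -12*0 = 0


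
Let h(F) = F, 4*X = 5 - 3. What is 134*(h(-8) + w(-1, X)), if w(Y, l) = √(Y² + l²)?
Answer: -1072 + 67*√5 ≈ -922.18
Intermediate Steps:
X = ½ (X = (5 - 3)/4 = (¼)*2 = ½ ≈ 0.50000)
134*(h(-8) + w(-1, X)) = 134*(-8 + √((-1)² + (½)²)) = 134*(-8 + √(1 + ¼)) = 134*(-8 + √(5/4)) = 134*(-8 + √5/2) = -1072 + 67*√5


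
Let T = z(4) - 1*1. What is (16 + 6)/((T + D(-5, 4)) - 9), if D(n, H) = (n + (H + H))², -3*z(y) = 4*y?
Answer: -66/19 ≈ -3.4737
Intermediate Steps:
z(y) = -4*y/3
D(n, H) = (n + 2*H)²
T = -19/3 (T = -4/3*4 - 1*1 = -16/3 - 1 = -19/3 ≈ -6.3333)
(16 + 6)/((T + D(-5, 4)) - 9) = (16 + 6)/((-19/3 + (-5 + 2*4)²) - 9) = 22/((-19/3 + (-5 + 8)²) - 9) = 22/((-19/3 + 3²) - 9) = 22/((-19/3 + 9) - 9) = 22/(8/3 - 9) = 22/(-19/3) = 22*(-3/19) = -66/19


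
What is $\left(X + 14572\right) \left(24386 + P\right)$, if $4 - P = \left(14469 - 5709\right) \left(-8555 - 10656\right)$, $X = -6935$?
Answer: $1285404471750$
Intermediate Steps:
$P = 168288364$ ($P = 4 - \left(14469 - 5709\right) \left(-8555 - 10656\right) = 4 - 8760 \left(-19211\right) = 4 - -168288360 = 4 + 168288360 = 168288364$)
$\left(X + 14572\right) \left(24386 + P\right) = \left(-6935 + 14572\right) \left(24386 + 168288364\right) = 7637 \cdot 168312750 = 1285404471750$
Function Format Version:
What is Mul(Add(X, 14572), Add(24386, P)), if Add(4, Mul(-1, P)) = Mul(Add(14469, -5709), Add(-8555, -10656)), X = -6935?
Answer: 1285404471750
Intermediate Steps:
P = 168288364 (P = Add(4, Mul(-1, Mul(Add(14469, -5709), Add(-8555, -10656)))) = Add(4, Mul(-1, Mul(8760, -19211))) = Add(4, Mul(-1, -168288360)) = Add(4, 168288360) = 168288364)
Mul(Add(X, 14572), Add(24386, P)) = Mul(Add(-6935, 14572), Add(24386, 168288364)) = Mul(7637, 168312750) = 1285404471750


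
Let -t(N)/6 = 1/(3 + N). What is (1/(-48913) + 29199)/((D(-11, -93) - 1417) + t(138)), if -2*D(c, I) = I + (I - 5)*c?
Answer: -134251804484/8779736761 ≈ -15.291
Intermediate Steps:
D(c, I) = -I/2 - c*(-5 + I)/2 (D(c, I) = -(I + (I - 5)*c)/2 = -(I + (-5 + I)*c)/2 = -(I + c*(-5 + I))/2 = -I/2 - c*(-5 + I)/2)
t(N) = -6/(3 + N)
(1/(-48913) + 29199)/((D(-11, -93) - 1417) + t(138)) = (1/(-48913) + 29199)/(((-½*(-93) + (5/2)*(-11) - ½*(-93)*(-11)) - 1417) - 6/(3 + 138)) = (-1/48913 + 29199)/(((93/2 - 55/2 - 1023/2) - 1417) - 6/141) = 1428210686/(48913*((-985/2 - 1417) - 6*1/141)) = 1428210686/(48913*(-3819/2 - 2/47)) = 1428210686/(48913*(-179497/94)) = (1428210686/48913)*(-94/179497) = -134251804484/8779736761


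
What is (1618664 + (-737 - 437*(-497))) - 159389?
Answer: 1675727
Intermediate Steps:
(1618664 + (-737 - 437*(-497))) - 159389 = (1618664 + (-737 + 217189)) - 159389 = (1618664 + 216452) - 159389 = 1835116 - 159389 = 1675727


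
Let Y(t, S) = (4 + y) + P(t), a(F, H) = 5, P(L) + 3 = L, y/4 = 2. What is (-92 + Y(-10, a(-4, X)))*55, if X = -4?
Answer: -5115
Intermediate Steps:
y = 8 (y = 4*2 = 8)
P(L) = -3 + L
Y(t, S) = 9 + t (Y(t, S) = (4 + 8) + (-3 + t) = 12 + (-3 + t) = 9 + t)
(-92 + Y(-10, a(-4, X)))*55 = (-92 + (9 - 10))*55 = (-92 - 1)*55 = -93*55 = -5115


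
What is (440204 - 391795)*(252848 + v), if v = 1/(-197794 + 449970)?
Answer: 3086664206626841/252176 ≈ 1.2240e+10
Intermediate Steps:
v = 1/252176 ≈ 3.9655e-6
(440204 - 391795)*(252848 + v) = (440204 - 391795)*(252848 + 1/252176) = 48409*(63762197249/252176) = 3086664206626841/252176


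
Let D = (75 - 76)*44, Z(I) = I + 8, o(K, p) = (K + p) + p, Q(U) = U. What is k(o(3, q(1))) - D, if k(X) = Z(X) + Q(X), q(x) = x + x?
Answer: 66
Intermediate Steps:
q(x) = 2*x
o(K, p) = K + 2*p
Z(I) = 8 + I
k(X) = 8 + 2*X (k(X) = (8 + X) + X = 8 + 2*X)
D = -44 (D = -1*44 = -44)
k(o(3, q(1))) - D = (8 + 2*(3 + 2*(2*1))) - 1*(-44) = (8 + 2*(3 + 2*2)) + 44 = (8 + 2*(3 + 4)) + 44 = (8 + 2*7) + 44 = (8 + 14) + 44 = 22 + 44 = 66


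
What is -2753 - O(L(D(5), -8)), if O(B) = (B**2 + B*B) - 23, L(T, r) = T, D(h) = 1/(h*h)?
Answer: -1706252/625 ≈ -2730.0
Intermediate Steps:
D(h) = h**(-2) (D(h) = 1/(h**2) = h**(-2))
O(B) = -23 + 2*B**2 (O(B) = (B**2 + B**2) - 23 = 2*B**2 - 23 = -23 + 2*B**2)
-2753 - O(L(D(5), -8)) = -2753 - (-23 + 2*(5**(-2))**2) = -2753 - (-23 + 2*(1/25)**2) = -2753 - (-23 + 2*(1/625)) = -2753 - (-23 + 2/625) = -2753 - 1*(-14373/625) = -2753 + 14373/625 = -1706252/625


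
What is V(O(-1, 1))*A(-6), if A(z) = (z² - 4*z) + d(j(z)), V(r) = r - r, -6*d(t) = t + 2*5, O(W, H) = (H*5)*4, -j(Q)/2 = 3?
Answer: 0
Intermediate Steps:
j(Q) = -6 (j(Q) = -2*3 = -6)
O(W, H) = 20*H (O(W, H) = (5*H)*4 = 20*H)
d(t) = -5/3 - t/6 (d(t) = -(t + 2*5)/6 = -(t + 10)/6 = -(10 + t)/6 = -5/3 - t/6)
V(r) = 0
A(z) = -⅔ + z² - 4*z (A(z) = (z² - 4*z) + (-5/3 - ⅙*(-6)) = (z² - 4*z) + (-5/3 + 1) = (z² - 4*z) - ⅔ = -⅔ + z² - 4*z)
V(O(-1, 1))*A(-6) = 0*(-⅔ + (-6)² - 4*(-6)) = 0*(-⅔ + 36 + 24) = 0*(178/3) = 0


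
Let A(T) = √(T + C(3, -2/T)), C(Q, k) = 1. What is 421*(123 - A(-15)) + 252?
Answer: 52035 - 421*I*√14 ≈ 52035.0 - 1575.2*I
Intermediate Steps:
A(T) = √(1 + T) (A(T) = √(T + 1) = √(1 + T))
421*(123 - A(-15)) + 252 = 421*(123 - √(1 - 15)) + 252 = 421*(123 - √(-14)) + 252 = 421*(123 - I*√14) + 252 = (51783 - 421*I*√14) + 252 = 52035 - 421*I*√14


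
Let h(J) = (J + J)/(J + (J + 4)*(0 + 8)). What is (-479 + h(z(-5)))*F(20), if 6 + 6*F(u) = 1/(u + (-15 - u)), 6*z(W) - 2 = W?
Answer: 2397577/4950 ≈ 484.36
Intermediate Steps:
z(W) = ⅓ + W/6
h(J) = 2*J/(32 + 9*J) (h(J) = (2*J)/(J + (4 + J)*8) = (2*J)/(J + (32 + 8*J)) = (2*J)/(32 + 9*J) = 2*J/(32 + 9*J))
F(u) = -91/90 (F(u) = -1 + 1/(6*(u + (-15 - u))) = -1 + (⅙)/(-15) = -1 + (⅙)*(-1/15) = -1 - 1/90 = -91/90)
(-479 + h(z(-5)))*F(20) = (-479 + 2*(⅓ + (⅙)*(-5))/(32 + 9*(⅓ + (⅙)*(-5))))*(-91/90) = (-479 + 2*(⅓ - ⅚)/(32 + 9*(⅓ - ⅚)))*(-91/90) = (-479 + 2*(-½)/(32 + 9*(-½)))*(-91/90) = (-479 + 2*(-½)/(32 - 9/2))*(-91/90) = (-479 + 2*(-½)/(55/2))*(-91/90) = (-479 + 2*(-½)*(2/55))*(-91/90) = (-479 - 2/55)*(-91/90) = -26347/55*(-91/90) = 2397577/4950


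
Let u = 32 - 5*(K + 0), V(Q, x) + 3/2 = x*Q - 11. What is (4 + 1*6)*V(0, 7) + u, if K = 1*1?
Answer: -98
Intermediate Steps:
K = 1
V(Q, x) = -25/2 + Q*x (V(Q, x) = -3/2 + (x*Q - 11) = -3/2 + (Q*x - 11) = -3/2 + (-11 + Q*x) = -25/2 + Q*x)
u = 27 (u = 32 - 5*(1 + 0) = 32 - 5 = 27)
(4 + 1*6)*V(0, 7) + u = (4 + 1*6)*(-25/2 + 0*7) + 27 = (4 + 6)*(-25/2 + 0) + 27 = 10*(-25/2) + 27 = -125 + 27 = -98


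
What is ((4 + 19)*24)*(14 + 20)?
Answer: 18768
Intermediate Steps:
((4 + 19)*24)*(14 + 20) = (23*24)*34 = 552*34 = 18768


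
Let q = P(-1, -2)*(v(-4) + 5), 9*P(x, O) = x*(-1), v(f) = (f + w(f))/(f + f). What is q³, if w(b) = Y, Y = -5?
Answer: 117649/373248 ≈ 0.31520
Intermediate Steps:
w(b) = -5
v(f) = (-5 + f)/(2*f) (v(f) = (f - 5)/(f + f) = (-5 + f)/((2*f)) = (-5 + f)*(1/(2*f)) = (-5 + f)/(2*f))
P(x, O) = -x/9 (P(x, O) = (x*(-1))/9 = (-x)/9 = -x/9)
q = 49/72 (q = (-⅑*(-1))*((½)*(-5 - 4)/(-4) + 5) = ((½)*(-¼)*(-9) + 5)/9 = (9/8 + 5)/9 = (⅑)*(49/8) = 49/72 ≈ 0.68056)
q³ = (49/72)³ = 117649/373248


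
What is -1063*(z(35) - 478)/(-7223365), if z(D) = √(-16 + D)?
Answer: -508114/7223365 + 1063*√19/7223365 ≈ -0.069702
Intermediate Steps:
-1063*(z(35) - 478)/(-7223365) = -1063*(√(-16 + 35) - 478)/(-7223365) = -1063*(√19 - 478)*(-1/7223365) = -1063*(-478 + √19)*(-1/7223365) = (508114 - 1063*√19)*(-1/7223365) = -508114/7223365 + 1063*√19/7223365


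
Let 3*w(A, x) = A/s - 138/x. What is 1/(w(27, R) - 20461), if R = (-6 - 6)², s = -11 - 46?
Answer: -1368/27991301 ≈ -4.8872e-5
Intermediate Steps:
s = -57
R = 144 (R = (-12)² = 144)
w(A, x) = -46/x - A/171 (w(A, x) = (A/(-57) - 138/x)/3 = (A*(-1/57) - 138/x)/3 = (-A/57 - 138/x)/3 = (-138/x - A/57)/3 = -46/x - A/171)
1/(w(27, R) - 20461) = 1/((-46/144 - 1/171*27) - 20461) = 1/((-46*1/144 - 3/19) - 20461) = 1/((-23/72 - 3/19) - 20461) = 1/(-653/1368 - 20461) = 1/(-27991301/1368) = -1368/27991301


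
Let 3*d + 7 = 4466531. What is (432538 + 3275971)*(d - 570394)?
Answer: 10218210605078/3 ≈ 3.4061e+12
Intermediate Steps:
d = 4466524/3 (d = -7/3 + (⅓)*4466531 = -7/3 + 4466531/3 = 4466524/3 ≈ 1.4888e+6)
(432538 + 3275971)*(d - 570394) = (432538 + 3275971)*(4466524/3 - 570394) = 3708509*(2755342/3) = 10218210605078/3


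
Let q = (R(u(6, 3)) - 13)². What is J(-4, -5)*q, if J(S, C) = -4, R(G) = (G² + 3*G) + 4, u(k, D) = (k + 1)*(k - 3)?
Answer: -980100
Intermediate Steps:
u(k, D) = (1 + k)*(-3 + k)
R(G) = 4 + G² + 3*G
q = 245025 (q = ((4 + (-3 + 6² - 2*6)² + 3*(-3 + 6² - 2*6)) - 13)² = ((4 + (-3 + 36 - 12)² + 3*(-3 + 36 - 12)) - 13)² = ((4 + 21² + 3*21) - 13)² = ((4 + 441 + 63) - 13)² = (508 - 13)² = 495² = 245025)
J(-4, -5)*q = -4*245025 = -980100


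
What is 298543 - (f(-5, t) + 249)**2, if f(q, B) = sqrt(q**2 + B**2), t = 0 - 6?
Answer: 236481 - 498*sqrt(61) ≈ 2.3259e+5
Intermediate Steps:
t = -6
f(q, B) = sqrt(B**2 + q**2)
298543 - (f(-5, t) + 249)**2 = 298543 - (sqrt((-6)**2 + (-5)**2) + 249)**2 = 298543 - (sqrt(36 + 25) + 249)**2 = 298543 - (sqrt(61) + 249)**2 = 298543 - (249 + sqrt(61))**2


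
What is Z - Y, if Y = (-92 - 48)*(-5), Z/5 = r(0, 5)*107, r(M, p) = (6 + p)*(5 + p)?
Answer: 58150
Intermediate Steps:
r(M, p) = (5 + p)*(6 + p)
Z = 58850 (Z = 5*((30 + 5² + 11*5)*107) = 5*((30 + 25 + 55)*107) = 5*(110*107) = 5*11770 = 58850)
Y = 700 (Y = -140*(-5) = 700)
Z - Y = 58850 - 1*700 = 58850 - 700 = 58150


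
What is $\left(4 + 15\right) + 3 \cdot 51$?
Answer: $172$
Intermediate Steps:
$\left(4 + 15\right) + 3 \cdot 51 = 19 + 153 = 172$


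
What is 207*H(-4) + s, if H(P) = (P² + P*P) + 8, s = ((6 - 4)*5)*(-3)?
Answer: 8250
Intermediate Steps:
s = -30 (s = (2*5)*(-3) = 10*(-3) = -30)
H(P) = 8 + 2*P² (H(P) = (P² + P²) + 8 = 2*P² + 8 = 8 + 2*P²)
207*H(-4) + s = 207*(8 + 2*(-4)²) - 30 = 207*(8 + 2*16) - 30 = 207*(8 + 32) - 30 = 207*40 - 30 = 8280 - 30 = 8250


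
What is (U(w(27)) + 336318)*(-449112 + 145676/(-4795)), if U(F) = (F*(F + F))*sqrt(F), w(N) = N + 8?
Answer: -724307129369688/4795 - 150754640120*sqrt(35)/137 ≈ -1.5756e+11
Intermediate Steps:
w(N) = 8 + N
U(F) = 2*F**(5/2) (U(F) = (F*(2*F))*sqrt(F) = (2*F**2)*sqrt(F) = 2*F**(5/2))
(U(w(27)) + 336318)*(-449112 + 145676/(-4795)) = (2*(8 + 27)**(5/2) + 336318)*(-449112 + 145676/(-4795)) = (2*35**(5/2) + 336318)*(-449112 + 145676*(-1/4795)) = (2*(1225*sqrt(35)) + 336318)*(-449112 - 145676/4795) = (2450*sqrt(35) + 336318)*(-2153637716/4795) = (336318 + 2450*sqrt(35))*(-2153637716/4795) = -724307129369688/4795 - 150754640120*sqrt(35)/137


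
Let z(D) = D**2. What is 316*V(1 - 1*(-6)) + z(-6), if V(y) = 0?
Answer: 36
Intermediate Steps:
316*V(1 - 1*(-6)) + z(-6) = 316*0 + (-6)**2 = 0 + 36 = 36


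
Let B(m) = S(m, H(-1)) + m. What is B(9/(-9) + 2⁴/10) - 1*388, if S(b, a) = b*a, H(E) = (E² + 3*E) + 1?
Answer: -388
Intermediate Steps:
H(E) = 1 + E² + 3*E
S(b, a) = a*b
B(m) = 0 (B(m) = (1 + (-1)² + 3*(-1))*m + m = (1 + 1 - 3)*m + m = -m + m = 0)
B(9/(-9) + 2⁴/10) - 1*388 = 0 - 1*388 = 0 - 388 = -388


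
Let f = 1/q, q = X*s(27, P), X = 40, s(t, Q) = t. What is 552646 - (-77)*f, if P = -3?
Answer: 596857757/1080 ≈ 5.5265e+5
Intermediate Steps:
q = 1080 (q = 40*27 = 1080)
f = 1/1080 ≈ 0.00092593
552646 - (-77)*f = 552646 - (-77)/1080 = 552646 - 1*(-77/1080) = 552646 + 77/1080 = 596857757/1080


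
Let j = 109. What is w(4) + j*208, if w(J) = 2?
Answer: 22674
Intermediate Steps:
w(4) + j*208 = 2 + 109*208 = 2 + 22672 = 22674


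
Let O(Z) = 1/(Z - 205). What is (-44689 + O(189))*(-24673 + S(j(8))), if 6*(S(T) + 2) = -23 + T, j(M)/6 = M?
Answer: 105841575625/96 ≈ 1.1025e+9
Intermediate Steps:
j(M) = 6*M
S(T) = -35/6 + T/6 (S(T) = -2 + (-23 + T)/6 = -2 + (-23/6 + T/6) = -35/6 + T/6)
O(Z) = 1/(-205 + Z)
(-44689 + O(189))*(-24673 + S(j(8))) = (-44689 + 1/(-205 + 189))*(-24673 + (-35/6 + (6*8)/6)) = (-44689 + 1/(-16))*(-24673 + (-35/6 + (1/6)*48)) = (-44689 - 1/16)*(-24673 + (-35/6 + 8)) = -715025*(-24673 + 13/6)/16 = -715025/16*(-148025/6) = 105841575625/96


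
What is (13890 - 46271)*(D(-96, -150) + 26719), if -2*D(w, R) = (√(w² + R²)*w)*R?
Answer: -865187939 + 1398859200*√881 ≈ 4.0655e+10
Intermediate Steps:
D(w, R) = -R*w*√(R² + w²)/2 (D(w, R) = -√(w² + R²)*w*R/2 = -√(R² + w²)*w*R/2 = -w*√(R² + w²)*R/2 = -R*w*√(R² + w²)/2)
(13890 - 46271)*(D(-96, -150) + 26719) = (13890 - 46271)*(-½*(-150)*(-96)*√((-150)² + (-96)²) + 26719) = -32381*(-½*(-150)*(-96)*√(22500 + 9216) + 26719) = -32381*(-½*(-150)*(-96)*√31716 + 26719) = -32381*(-½*(-150)*(-96)*6*√881 + 26719) = -32381*(-43200*√881 + 26719) = -32381*(26719 - 43200*√881) = -865187939 + 1398859200*√881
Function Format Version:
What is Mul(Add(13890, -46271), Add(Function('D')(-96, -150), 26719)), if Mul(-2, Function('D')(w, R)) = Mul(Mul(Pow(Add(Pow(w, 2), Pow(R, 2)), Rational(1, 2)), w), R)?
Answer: Add(-865187939, Mul(1398859200, Pow(881, Rational(1, 2)))) ≈ 4.0655e+10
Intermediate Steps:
Function('D')(w, R) = Mul(Rational(-1, 2), R, w, Pow(Add(Pow(R, 2), Pow(w, 2)), Rational(1, 2))) (Function('D')(w, R) = Mul(Rational(-1, 2), Mul(Mul(Pow(Add(Pow(w, 2), Pow(R, 2)), Rational(1, 2)), w), R)) = Mul(Rational(-1, 2), Mul(Mul(Pow(Add(Pow(R, 2), Pow(w, 2)), Rational(1, 2)), w), R)) = Mul(Rational(-1, 2), Mul(Mul(w, Pow(Add(Pow(R, 2), Pow(w, 2)), Rational(1, 2))), R)) = Mul(Rational(-1, 2), Mul(R, w, Pow(Add(Pow(R, 2), Pow(w, 2)), Rational(1, 2)))) = Mul(Rational(-1, 2), R, w, Pow(Add(Pow(R, 2), Pow(w, 2)), Rational(1, 2))))
Mul(Add(13890, -46271), Add(Function('D')(-96, -150), 26719)) = Mul(Add(13890, -46271), Add(Mul(Rational(-1, 2), -150, -96, Pow(Add(Pow(-150, 2), Pow(-96, 2)), Rational(1, 2))), 26719)) = Mul(-32381, Add(Mul(Rational(-1, 2), -150, -96, Pow(Add(22500, 9216), Rational(1, 2))), 26719)) = Mul(-32381, Add(Mul(Rational(-1, 2), -150, -96, Pow(31716, Rational(1, 2))), 26719)) = Mul(-32381, Add(Mul(Rational(-1, 2), -150, -96, Mul(6, Pow(881, Rational(1, 2)))), 26719)) = Mul(-32381, Add(Mul(-43200, Pow(881, Rational(1, 2))), 26719)) = Mul(-32381, Add(26719, Mul(-43200, Pow(881, Rational(1, 2))))) = Add(-865187939, Mul(1398859200, Pow(881, Rational(1, 2))))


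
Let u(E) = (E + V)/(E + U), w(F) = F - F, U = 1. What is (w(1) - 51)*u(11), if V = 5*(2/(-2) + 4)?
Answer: -221/2 ≈ -110.50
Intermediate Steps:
w(F) = 0
V = 15 (V = 5*(2*(-½) + 4) = 5*(-1 + 4) = 5*3 = 15)
u(E) = (15 + E)/(1 + E) (u(E) = (E + 15)/(E + 1) = (15 + E)/(1 + E))
(w(1) - 51)*u(11) = (0 - 51)*((15 + 11)/(1 + 11)) = -51*26/12 = -17*26/4 = -51*13/6 = -221/2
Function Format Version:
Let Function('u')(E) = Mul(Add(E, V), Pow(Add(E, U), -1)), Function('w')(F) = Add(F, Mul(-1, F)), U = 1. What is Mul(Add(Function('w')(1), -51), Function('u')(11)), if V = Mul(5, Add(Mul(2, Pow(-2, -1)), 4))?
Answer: Rational(-221, 2) ≈ -110.50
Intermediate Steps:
Function('w')(F) = 0
V = 15 (V = Mul(5, Add(Mul(2, Rational(-1, 2)), 4)) = Mul(5, Add(-1, 4)) = Mul(5, 3) = 15)
Function('u')(E) = Mul(Pow(Add(1, E), -1), Add(15, E)) (Function('u')(E) = Mul(Add(E, 15), Pow(Add(E, 1), -1)) = Mul(Add(15, E), Pow(Add(1, E), -1)) = Mul(Pow(Add(1, E), -1), Add(15, E)))
Mul(Add(Function('w')(1), -51), Function('u')(11)) = Mul(Add(0, -51), Mul(Pow(Add(1, 11), -1), Add(15, 11))) = Mul(-51, Mul(Pow(12, -1), 26)) = Mul(-51, Mul(Rational(1, 12), 26)) = Mul(-51, Rational(13, 6)) = Rational(-221, 2)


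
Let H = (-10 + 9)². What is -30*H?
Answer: -30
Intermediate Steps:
H = 1 (H = (-1)² = 1)
-30*H = -30*1 = -30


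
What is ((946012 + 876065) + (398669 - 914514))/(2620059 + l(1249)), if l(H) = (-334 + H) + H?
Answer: 1306232/2622223 ≈ 0.49814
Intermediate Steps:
l(H) = -334 + 2*H
((946012 + 876065) + (398669 - 914514))/(2620059 + l(1249)) = ((946012 + 876065) + (398669 - 914514))/(2620059 + (-334 + 2*1249)) = (1822077 - 515845)/(2620059 + (-334 + 2498)) = 1306232/(2620059 + 2164) = 1306232/2622223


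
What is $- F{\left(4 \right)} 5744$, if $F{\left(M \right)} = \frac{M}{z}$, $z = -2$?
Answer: $11488$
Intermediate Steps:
$F{\left(M \right)} = - \frac{M}{2}$ ($F{\left(M \right)} = \frac{M}{-2} = M \left(- \frac{1}{2}\right) = - \frac{M}{2}$)
$- F{\left(4 \right)} 5744 = - \left(- \frac{1}{2}\right) 4 \cdot 5744 = - \left(-2\right) 5744 = \left(-1\right) \left(-11488\right) = 11488$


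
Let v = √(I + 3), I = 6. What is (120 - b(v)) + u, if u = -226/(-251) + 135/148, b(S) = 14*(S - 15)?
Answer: 10765957/37148 ≈ 289.81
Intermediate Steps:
v = 3 (v = √(6 + 3) = √9 = 3)
b(S) = -210 + 14*S (b(S) = 14*(-15 + S) = -210 + 14*S)
u = 67333/37148 (u = -226*(-1/251) + 135*(1/148) = 226/251 + 135/148 = 67333/37148 ≈ 1.8126)
(120 - b(v)) + u = (120 - (-210 + 14*3)) + 67333/37148 = (120 - (-210 + 42)) + 67333/37148 = (120 - 1*(-168)) + 67333/37148 = (120 + 168) + 67333/37148 = 288 + 67333/37148 = 10765957/37148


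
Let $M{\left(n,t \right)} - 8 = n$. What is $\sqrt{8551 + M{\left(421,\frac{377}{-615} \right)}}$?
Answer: $2 \sqrt{2245} \approx 94.763$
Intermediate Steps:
$M{\left(n,t \right)} = 8 + n$
$\sqrt{8551 + M{\left(421,\frac{377}{-615} \right)}} = \sqrt{8551 + \left(8 + 421\right)} = \sqrt{8551 + 429} = \sqrt{8980} = 2 \sqrt{2245}$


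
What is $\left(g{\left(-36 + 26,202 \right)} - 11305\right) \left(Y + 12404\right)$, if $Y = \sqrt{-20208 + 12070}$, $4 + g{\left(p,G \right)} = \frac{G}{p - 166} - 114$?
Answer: $- \frac{3117512825}{22} - \frac{1005325 i \sqrt{8138}}{88} \approx -1.4171 \cdot 10^{8} - 1.0306 \cdot 10^{6} i$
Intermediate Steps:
$g{\left(p,G \right)} = -118 + \frac{G}{-166 + p}$ ($g{\left(p,G \right)} = -4 + \left(\frac{G}{p - 166} - 114\right) = -4 + \left(\frac{G}{-166 + p} - 114\right) = -4 + \left(-114 + \frac{G}{-166 + p}\right) = -118 + \frac{G}{-166 + p}$)
$Y = i \sqrt{8138}$ ($Y = \sqrt{-8138} = i \sqrt{8138} \approx 90.211 i$)
$\left(g{\left(-36 + 26,202 \right)} - 11305\right) \left(Y + 12404\right) = \left(\frac{19588 + 202 - 118 \left(-36 + 26\right)}{-166 + \left(-36 + 26\right)} - 11305\right) \left(i \sqrt{8138} + 12404\right) = \left(\frac{19588 + 202 - -1180}{-166 - 10} - 11305\right) \left(12404 + i \sqrt{8138}\right) = \left(\frac{19588 + 202 + 1180}{-176} - 11305\right) \left(12404 + i \sqrt{8138}\right) = \left(\left(- \frac{1}{176}\right) 20970 - 11305\right) \left(12404 + i \sqrt{8138}\right) = \left(- \frac{10485}{88} - 11305\right) \left(12404 + i \sqrt{8138}\right) = - \frac{1005325 \left(12404 + i \sqrt{8138}\right)}{88} = - \frac{3117512825}{22} - \frac{1005325 i \sqrt{8138}}{88}$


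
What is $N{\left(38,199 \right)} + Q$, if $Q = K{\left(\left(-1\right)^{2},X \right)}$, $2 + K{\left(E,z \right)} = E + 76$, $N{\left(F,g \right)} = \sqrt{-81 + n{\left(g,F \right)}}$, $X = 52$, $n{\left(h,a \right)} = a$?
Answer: $75 + i \sqrt{43} \approx 75.0 + 6.5574 i$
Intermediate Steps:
$N{\left(F,g \right)} = \sqrt{-81 + F}$
$K{\left(E,z \right)} = 74 + E$ ($K{\left(E,z \right)} = -2 + \left(E + 76\right) = -2 + \left(76 + E\right) = 74 + E$)
$Q = 75$ ($Q = 74 + \left(-1\right)^{2} = 74 + 1 = 75$)
$N{\left(38,199 \right)} + Q = \sqrt{-81 + 38} + 75 = \sqrt{-43} + 75 = i \sqrt{43} + 75 = 75 + i \sqrt{43}$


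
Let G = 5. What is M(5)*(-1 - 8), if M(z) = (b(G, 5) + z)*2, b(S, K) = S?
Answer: -180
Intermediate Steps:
M(z) = 10 + 2*z (M(z) = (5 + z)*2 = 10 + 2*z)
M(5)*(-1 - 8) = (10 + 2*5)*(-1 - 8) = (10 + 10)*(-9) = 20*(-9) = -180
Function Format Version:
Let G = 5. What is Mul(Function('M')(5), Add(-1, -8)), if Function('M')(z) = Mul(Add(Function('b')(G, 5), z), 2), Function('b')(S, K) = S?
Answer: -180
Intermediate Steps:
Function('M')(z) = Add(10, Mul(2, z)) (Function('M')(z) = Mul(Add(5, z), 2) = Add(10, Mul(2, z)))
Mul(Function('M')(5), Add(-1, -8)) = Mul(Add(10, Mul(2, 5)), Add(-1, -8)) = Mul(Add(10, 10), -9) = Mul(20, -9) = -180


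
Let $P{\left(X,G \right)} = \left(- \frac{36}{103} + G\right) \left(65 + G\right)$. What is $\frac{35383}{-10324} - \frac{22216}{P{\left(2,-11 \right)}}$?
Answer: $\frac{10695142547}{325856412} \approx 32.822$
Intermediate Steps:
$P{\left(X,G \right)} = \left(65 + G\right) \left(- \frac{36}{103} + G\right)$ ($P{\left(X,G \right)} = \left(\left(-36\right) \frac{1}{103} + G\right) \left(65 + G\right) = \left(- \frac{36}{103} + G\right) \left(65 + G\right) = \left(65 + G\right) \left(- \frac{36}{103} + G\right)$)
$\frac{35383}{-10324} - \frac{22216}{P{\left(2,-11 \right)}} = \frac{35383}{-10324} - \frac{22216}{- \frac{2340}{103} + \left(-11\right)^{2} + \frac{6659}{103} \left(-11\right)} = 35383 \left(- \frac{1}{10324}\right) - \frac{22216}{- \frac{2340}{103} + 121 - \frac{73249}{103}} = - \frac{35383}{10324} - \frac{22216}{- \frac{63126}{103}} = - \frac{35383}{10324} - - \frac{1144124}{31563} = - \frac{35383}{10324} + \frac{1144124}{31563} = \frac{10695142547}{325856412}$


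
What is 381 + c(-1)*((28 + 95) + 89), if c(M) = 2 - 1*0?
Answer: 805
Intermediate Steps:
c(M) = 2 (c(M) = 2 + 0 = 2)
381 + c(-1)*((28 + 95) + 89) = 381 + 2*((28 + 95) + 89) = 381 + 2*(123 + 89) = 381 + 2*212 = 381 + 424 = 805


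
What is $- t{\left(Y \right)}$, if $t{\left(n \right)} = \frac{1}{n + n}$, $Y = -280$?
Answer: $\frac{1}{560} \approx 0.0017857$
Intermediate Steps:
$t{\left(n \right)} = \frac{1}{2 n}$
$- t{\left(Y \right)} = - \frac{1}{2 \left(-280\right)} = - \frac{-1}{2 \cdot 280} = \left(-1\right) \left(- \frac{1}{560}\right) = \frac{1}{560}$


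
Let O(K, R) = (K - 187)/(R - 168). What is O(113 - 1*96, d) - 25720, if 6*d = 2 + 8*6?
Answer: -12319370/479 ≈ -25719.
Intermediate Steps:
d = 25/3 (d = (2 + 8*6)/6 = (2 + 48)/6 = (⅙)*50 = 25/3 ≈ 8.3333)
O(K, R) = (-187 + K)/(-168 + R)
O(113 - 1*96, d) - 25720 = (-187 + (113 - 1*96))/(-168 + 25/3) - 25720 = (-187 + (113 - 96))/(-479/3) - 25720 = -3*(-187 + 17)/479 - 25720 = -3/479*(-170) - 25720 = 510/479 - 25720 = -12319370/479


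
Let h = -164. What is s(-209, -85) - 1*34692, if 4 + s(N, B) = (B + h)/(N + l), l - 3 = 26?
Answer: -2081677/60 ≈ -34695.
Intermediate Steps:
l = 29 (l = 3 + 26 = 29)
s(N, B) = -4 + (-164 + B)/(29 + N) (s(N, B) = -4 + (B - 164)/(N + 29) = -4 + (-164 + B)/(29 + N))
s(-209, -85) - 1*34692 = (-280 - 85 - 4*(-209))/(29 - 209) - 1*34692 = (-280 - 85 + 836)/(-180) - 34692 = -1/180*471 - 34692 = -157/60 - 34692 = -2081677/60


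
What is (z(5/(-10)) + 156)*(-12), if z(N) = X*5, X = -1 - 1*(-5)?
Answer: -2112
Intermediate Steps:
X = 4 (X = -1 + 5 = 4)
z(N) = 20 (z(N) = 4*5 = 20)
(z(5/(-10)) + 156)*(-12) = (20 + 156)*(-12) = 176*(-12) = -2112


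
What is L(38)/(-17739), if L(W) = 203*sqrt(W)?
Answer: -203*sqrt(38)/17739 ≈ -0.070544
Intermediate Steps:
L(38)/(-17739) = (203*sqrt(38))/(-17739) = (203*sqrt(38))*(-1/17739) = -203*sqrt(38)/17739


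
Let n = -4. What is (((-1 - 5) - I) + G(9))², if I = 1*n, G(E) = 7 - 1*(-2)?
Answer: 49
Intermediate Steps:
G(E) = 9 (G(E) = 7 + 2 = 9)
I = -4 (I = 1*(-4) = -4)
(((-1 - 5) - I) + G(9))² = (((-1 - 5) - 1*(-4)) + 9)² = ((-6 + 4) + 9)² = (-2 + 9)² = 7² = 49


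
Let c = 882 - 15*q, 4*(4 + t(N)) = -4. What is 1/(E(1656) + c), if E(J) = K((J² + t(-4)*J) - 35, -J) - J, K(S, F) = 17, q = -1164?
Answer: 1/16703 ≈ 5.9869e-5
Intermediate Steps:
t(N) = -5 (t(N) = -4 + (¼)*(-4) = -4 - 1 = -5)
c = 18342 (c = 882 - 15*(-1164) = 882 + 17460 = 18342)
E(J) = 17 - J
1/(E(1656) + c) = 1/((17 - 1*1656) + 18342) = 1/((17 - 1656) + 18342) = 1/(-1639 + 18342) = 1/16703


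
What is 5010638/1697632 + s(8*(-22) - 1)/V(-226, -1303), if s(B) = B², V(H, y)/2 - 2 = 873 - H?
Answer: 5351544817/311515472 ≈ 17.179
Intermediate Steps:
V(H, y) = 1750 - 2*H (V(H, y) = 4 + 2*(873 - H) = 4 + (1746 - 2*H) = 1750 - 2*H)
5010638/1697632 + s(8*(-22) - 1)/V(-226, -1303) = 5010638/1697632 + (8*(-22) - 1)²/(1750 - 2*(-226)) = 5010638*(1/1697632) + (-176 - 1)²/(1750 + 452) = 2505319/848816 + (-177)²/2202 = 2505319/848816 + 31329*(1/2202) = 2505319/848816 + 10443/734 = 5351544817/311515472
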